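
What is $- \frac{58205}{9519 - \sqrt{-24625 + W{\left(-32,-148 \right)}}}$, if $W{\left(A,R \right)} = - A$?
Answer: $- \frac{554053395}{90635954} - \frac{58205 i \sqrt{24593}}{90635954} \approx -6.113 - 0.10071 i$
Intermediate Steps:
$- \frac{58205}{9519 - \sqrt{-24625 + W{\left(-32,-148 \right)}}} = - \frac{58205}{9519 - \sqrt{-24625 - -32}} = - \frac{58205}{9519 - \sqrt{-24625 + 32}} = - \frac{58205}{9519 - \sqrt{-24593}} = - \frac{58205}{9519 - i \sqrt{24593}}$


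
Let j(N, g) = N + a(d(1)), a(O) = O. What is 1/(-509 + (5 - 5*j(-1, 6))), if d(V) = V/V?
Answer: -1/504 ≈ -0.0019841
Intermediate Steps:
d(V) = 1
j(N, g) = 1 + N (j(N, g) = N + 1 = 1 + N)
1/(-509 + (5 - 5*j(-1, 6))) = 1/(-509 + (5 - 5*(1 - 1))) = 1/(-509 + (5 - 5*0)) = 1/(-509 + (5 + 0)) = 1/(-509 + 5) = 1/(-504) = -1/504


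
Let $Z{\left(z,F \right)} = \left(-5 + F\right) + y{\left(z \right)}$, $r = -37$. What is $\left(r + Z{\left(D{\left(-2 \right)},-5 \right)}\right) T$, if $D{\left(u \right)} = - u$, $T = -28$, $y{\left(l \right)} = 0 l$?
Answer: $1316$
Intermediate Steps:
$y{\left(l \right)} = 0$
$Z{\left(z,F \right)} = -5 + F$ ($Z{\left(z,F \right)} = \left(-5 + F\right) + 0 = -5 + F$)
$\left(r + Z{\left(D{\left(-2 \right)},-5 \right)}\right) T = \left(-37 - 10\right) \left(-28\right) = \left(-47\right) \left(-28\right) = 1316$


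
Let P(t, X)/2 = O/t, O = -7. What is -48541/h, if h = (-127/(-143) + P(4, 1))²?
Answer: -3970459636/558009 ≈ -7115.4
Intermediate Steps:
P(t, X) = -14/t (P(t, X) = 2*(-7/t) = -14/t)
h = 558009/81796 (h = (-127/(-143) - 14/4)² = (-127*(-1/143) - 14*¼)² = (127/143 - 7/2)² = (-747/286)² = 558009/81796 ≈ 6.8220)
-48541/h = -48541/558009/81796 = -48541*81796/558009 = -3970459636/558009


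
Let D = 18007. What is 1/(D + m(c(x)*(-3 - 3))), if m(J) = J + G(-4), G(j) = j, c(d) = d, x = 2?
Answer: 1/17991 ≈ 5.5583e-5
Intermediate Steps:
m(J) = -4 + J (m(J) = J - 4 = -4 + J)
1/(D + m(c(x)*(-3 - 3))) = 1/(18007 + (-4 + 2*(-3 - 3))) = 1/(18007 + (-4 + 2*(-6))) = 1/(18007 + (-4 - 12)) = 1/(18007 - 16) = 1/17991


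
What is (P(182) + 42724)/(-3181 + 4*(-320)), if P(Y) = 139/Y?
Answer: -2591969/270634 ≈ -9.5774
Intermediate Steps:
(P(182) + 42724)/(-3181 + 4*(-320)) = (139/182 + 42724)/(-3181 + 4*(-320)) = (139*(1/182) + 42724)/(-3181 - 1280) = (139/182 + 42724)/(-4461) = (7775907/182)*(-1/4461) = -2591969/270634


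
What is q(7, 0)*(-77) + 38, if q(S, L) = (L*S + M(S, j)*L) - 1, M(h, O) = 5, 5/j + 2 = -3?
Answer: 115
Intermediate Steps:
j = -1 (j = 5/(-2 - 3) = 5/(-5) = 5*(-⅕) = -1)
q(S, L) = -1 + 5*L + L*S (q(S, L) = (L*S + 5*L) - 1 = (5*L + L*S) - 1 = -1 + 5*L + L*S)
q(7, 0)*(-77) + 38 = (-1 + 5*0 + 0*7)*(-77) + 38 = (-1 + 0 + 0)*(-77) + 38 = -1*(-77) + 38 = 77 + 38 = 115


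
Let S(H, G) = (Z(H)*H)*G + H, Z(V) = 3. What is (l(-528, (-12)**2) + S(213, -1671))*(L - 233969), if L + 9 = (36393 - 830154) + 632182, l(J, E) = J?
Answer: 422488102788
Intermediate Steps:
S(H, G) = H + 3*G*H (S(H, G) = (3*H)*G + H = 3*G*H + H = H + 3*G*H)
L = -161588 (L = -9 + ((36393 - 830154) + 632182) = -9 + (-793761 + 632182) = -9 - 161579 = -161588)
(l(-528, (-12)**2) + S(213, -1671))*(L - 233969) = (-528 + 213*(1 + 3*(-1671)))*(-161588 - 233969) = (-528 + 213*(1 - 5013))*(-395557) = (-528 + 213*(-5012))*(-395557) = (-528 - 1067556)*(-395557) = -1068084*(-395557) = 422488102788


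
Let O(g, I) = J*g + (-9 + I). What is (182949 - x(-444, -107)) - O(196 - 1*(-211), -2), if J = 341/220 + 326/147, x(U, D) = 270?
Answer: 532600261/2940 ≈ 1.8116e+5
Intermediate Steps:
J = 11077/2940 (J = 341*(1/220) + 326*(1/147) = 31/20 + 326/147 = 11077/2940 ≈ 3.7677)
O(g, I) = -9 + I + 11077*g/2940 (O(g, I) = 11077*g/2940 + (-9 + I) = -9 + I + 11077*g/2940)
(182949 - x(-444, -107)) - O(196 - 1*(-211), -2) = (182949 - 1*270) - (-9 - 2 + 11077*(196 - 1*(-211))/2940) = (182949 - 270) - (-9 - 2 + 11077*(196 + 211)/2940) = 182679 - (-9 - 2 + (11077/2940)*407) = 182679 - (-9 - 2 + 4508339/2940) = 182679 - 1*4475999/2940 = 182679 - 4475999/2940 = 532600261/2940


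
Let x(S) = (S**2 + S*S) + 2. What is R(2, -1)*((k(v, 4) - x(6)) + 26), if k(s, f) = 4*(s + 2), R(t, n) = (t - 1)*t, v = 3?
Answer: -56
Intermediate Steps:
x(S) = 2 + 2*S**2 (x(S) = (S**2 + S**2) + 2 = 2*S**2 + 2 = 2 + 2*S**2)
R(t, n) = t*(-1 + t) (R(t, n) = (-1 + t)*t = t*(-1 + t))
k(s, f) = 8 + 4*s (k(s, f) = 4*(2 + s) = 8 + 4*s)
R(2, -1)*((k(v, 4) - x(6)) + 26) = (2*(-1 + 2))*(((8 + 4*3) - (2 + 2*6**2)) + 26) = (2*1)*(((8 + 12) - (2 + 2*36)) + 26) = 2*((20 - (2 + 72)) + 26) = 2*((20 - 1*74) + 26) = 2*((20 - 74) + 26) = 2*(-54 + 26) = 2*(-28) = -56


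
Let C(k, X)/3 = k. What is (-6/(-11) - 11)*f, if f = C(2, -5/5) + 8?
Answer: -1610/11 ≈ -146.36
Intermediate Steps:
C(k, X) = 3*k
f = 14 (f = 3*2 + 8 = 6 + 8 = 14)
(-6/(-11) - 11)*f = (-6/(-11) - 11)*14 = (-6*(-1/11) - 11)*14 = (6/11 - 11)*14 = -115/11*14 = -1610/11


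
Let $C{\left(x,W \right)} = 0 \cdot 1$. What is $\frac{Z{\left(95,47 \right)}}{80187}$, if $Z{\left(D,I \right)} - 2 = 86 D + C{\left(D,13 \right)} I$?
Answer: $\frac{2724}{26729} \approx 0.10191$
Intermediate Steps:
$C{\left(x,W \right)} = 0$
$Z{\left(D,I \right)} = 2 + 86 D$ ($Z{\left(D,I \right)} = 2 + \left(86 D + 0 I\right) = 2 + \left(86 D + 0\right) = 2 + 86 D$)
$\frac{Z{\left(95,47 \right)}}{80187} = \frac{2 + 86 \cdot 95}{80187} = \left(2 + 8170\right) \frac{1}{80187} = 8172 \cdot \frac{1}{80187} = \frac{2724}{26729}$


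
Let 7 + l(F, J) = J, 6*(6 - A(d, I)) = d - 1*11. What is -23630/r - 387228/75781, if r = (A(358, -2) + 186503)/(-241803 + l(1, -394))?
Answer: 2601862331842524/84776735167 ≈ 30691.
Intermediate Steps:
A(d, I) = 47/6 - d/6 (A(d, I) = 6 - (d - 1*11)/6 = 6 - (d - 11)/6 = 6 - (-11 + d)/6 = 6 + (11/6 - d/6) = 47/6 - d/6)
l(F, J) = -7 + J
r = -1118707/1453224 (r = ((47/6 - ⅙*358) + 186503)/(-241803 + (-7 - 394)) = ((47/6 - 179/3) + 186503)/(-241803 - 401) = (-311/6 + 186503)/(-242204) = (1118707/6)*(-1/242204) = -1118707/1453224 ≈ -0.76981)
-23630/r - 387228/75781 = -23630/(-1118707/1453224) - 387228/75781 = -23630*(-1453224/1118707) - 387228*1/75781 = 34339683120/1118707 - 387228/75781 = 2601862331842524/84776735167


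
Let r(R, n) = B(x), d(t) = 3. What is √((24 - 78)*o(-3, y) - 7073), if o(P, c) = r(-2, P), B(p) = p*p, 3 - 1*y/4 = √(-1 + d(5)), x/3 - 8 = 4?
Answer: I*√77057 ≈ 277.59*I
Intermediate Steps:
x = 36 (x = 24 + 3*4 = 24 + 12 = 36)
y = 12 - 4*√2 (y = 12 - 4*√(-1 + 3) = 12 - 4*√2 ≈ 6.3431)
B(p) = p²
r(R, n) = 1296 (r(R, n) = 36² = 1296)
o(P, c) = 1296
√((24 - 78)*o(-3, y) - 7073) = √((24 - 78)*1296 - 7073) = √(-54*1296 - 7073) = √(-69984 - 7073) = √(-77057) = I*√77057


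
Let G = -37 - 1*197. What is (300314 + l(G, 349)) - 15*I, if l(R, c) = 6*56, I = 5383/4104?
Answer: 411262285/1368 ≈ 3.0063e+5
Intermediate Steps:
G = -234 (G = -37 - 197 = -234)
I = 5383/4104 (I = 5383*(1/4104) = 5383/4104 ≈ 1.3116)
l(R, c) = 336
(300314 + l(G, 349)) - 15*I = (300314 + 336) - 15*5383/4104 = 300650 - 26915/1368 = 411262285/1368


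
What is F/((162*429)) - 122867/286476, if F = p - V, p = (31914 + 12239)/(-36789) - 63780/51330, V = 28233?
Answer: -174442059979747103/208870589739286332 ≈ -0.83517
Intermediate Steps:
p = -153759197/62945979 (p = 44153*(-1/36789) - 63780*1/51330 = -44153/36789 - 2126/1711 = -153759197/62945979 ≈ -2.4427)
F = -1777307584304/62945979 (F = -153759197/62945979 - 1*28233 = -153759197/62945979 - 28233 = -1777307584304/62945979 ≈ -28235.)
F/((162*429)) - 122867/286476 = -1777307584304/(62945979*(162*429)) - 122867/286476 = -1777307584304/62945979/69498 - 122867*1/286476 = -1777307584304/62945979*1/69498 - 122867/286476 = -888653792152/2187309824271 - 122867/286476 = -174442059979747103/208870589739286332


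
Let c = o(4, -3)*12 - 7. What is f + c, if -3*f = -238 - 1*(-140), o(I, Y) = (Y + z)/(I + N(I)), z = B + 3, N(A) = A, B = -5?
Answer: 109/6 ≈ 18.167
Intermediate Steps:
z = -2 (z = -5 + 3 = -2)
o(I, Y) = (-2 + Y)/(2*I) (o(I, Y) = (Y - 2)/(I + I) = (-2 + Y)/((2*I)) = (-2 + Y)*(1/(2*I)) = (-2 + Y)/(2*I))
f = 98/3 (f = -(-238 - 1*(-140))/3 = -(-238 + 140)/3 = -⅓*(-98) = 98/3 ≈ 32.667)
c = -29/2 (c = ((½)*(-2 - 3)/4)*12 - 7 = ((½)*(¼)*(-5))*12 - 7 = -5/8*12 - 7 = -15/2 - 7 = -29/2 ≈ -14.500)
f + c = 98/3 - 29/2 = 109/6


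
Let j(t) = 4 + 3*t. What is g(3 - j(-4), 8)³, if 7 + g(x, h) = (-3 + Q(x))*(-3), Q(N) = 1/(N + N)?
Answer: 68921/10648 ≈ 6.4727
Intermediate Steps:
Q(N) = 1/(2*N)
g(x, h) = 2 - 3/(2*x) (g(x, h) = -7 + (-3 + 1/(2*x))*(-3) = -7 + (9 - 3/(2*x)) = 2 - 3/(2*x))
g(3 - j(-4), 8)³ = (2 - 3/(2*(3 - (4 + 3*(-4)))))³ = (2 - 3/(2*(3 - (4 - 12))))³ = (2 - 3/(2*(3 - 1*(-8))))³ = (2 - 3/(2*(3 + 8)))³ = (2 - 3/2/11)³ = (2 - 3/2*1/11)³ = (2 - 3/22)³ = (41/22)³ = 68921/10648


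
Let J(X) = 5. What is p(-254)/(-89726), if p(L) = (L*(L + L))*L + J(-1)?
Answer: 32774123/89726 ≈ 365.27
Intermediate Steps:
p(L) = 5 + 2*L**3 (p(L) = (L*(L + L))*L + 5 = (L*(2*L))*L + 5 = (2*L**2)*L + 5 = 2*L**3 + 5 = 5 + 2*L**3)
p(-254)/(-89726) = (5 + 2*(-254)**3)/(-89726) = (5 + 2*(-16387064))*(-1/89726) = (5 - 32774128)*(-1/89726) = -32774123*(-1/89726) = 32774123/89726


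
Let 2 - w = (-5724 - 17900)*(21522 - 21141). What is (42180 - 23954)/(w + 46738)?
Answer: 9113/4523742 ≈ 0.0020145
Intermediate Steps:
w = 9000746 (w = 2 - (-5724 - 17900)*(21522 - 21141) = 2 - (-23624)*381 = 2 - 1*(-9000744) = 2 + 9000744 = 9000746)
(42180 - 23954)/(w + 46738) = (42180 - 23954)/(9000746 + 46738) = 18226/9047484 = 18226*(1/9047484) = 9113/4523742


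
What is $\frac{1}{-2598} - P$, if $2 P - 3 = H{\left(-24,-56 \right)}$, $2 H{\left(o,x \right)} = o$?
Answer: $\frac{5845}{1299} \approx 4.4996$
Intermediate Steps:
$H{\left(o,x \right)} = \frac{o}{2}$
$P = - \frac{9}{2}$ ($P = \frac{3}{2} + \frac{\frac{1}{2} \left(-24\right)}{2} = \frac{3}{2} + \frac{1}{2} \left(-12\right) = \frac{3}{2} - 6 = - \frac{9}{2} \approx -4.5$)
$\frac{1}{-2598} - P = \frac{1}{-2598} - - \frac{9}{2} = - \frac{1}{2598} + \frac{9}{2} = \frac{5845}{1299}$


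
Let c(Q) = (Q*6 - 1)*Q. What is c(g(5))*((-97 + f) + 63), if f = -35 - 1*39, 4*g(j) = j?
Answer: -1755/2 ≈ -877.50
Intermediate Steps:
g(j) = j/4
c(Q) = Q*(-1 + 6*Q) (c(Q) = (6*Q - 1)*Q = (-1 + 6*Q)*Q = Q*(-1 + 6*Q))
f = -74 (f = -35 - 39 = -74)
c(g(5))*((-97 + f) + 63) = (((¼)*5)*(-1 + 6*((¼)*5)))*((-97 - 74) + 63) = (5*(-1 + 6*(5/4))/4)*(-171 + 63) = (5*(-1 + 15/2)/4)*(-108) = ((5/4)*(13/2))*(-108) = (65/8)*(-108) = -1755/2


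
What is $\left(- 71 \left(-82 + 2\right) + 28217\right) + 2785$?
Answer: $36682$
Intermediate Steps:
$\left(- 71 \left(-82 + 2\right) + 28217\right) + 2785 = \left(\left(-71\right) \left(-80\right) + 28217\right) + 2785 = \left(5680 + 28217\right) + 2785 = 33897 + 2785 = 36682$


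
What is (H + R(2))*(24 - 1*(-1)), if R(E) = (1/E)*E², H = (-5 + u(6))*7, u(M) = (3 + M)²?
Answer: 13350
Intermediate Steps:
H = 532 (H = (-5 + (3 + 6)²)*7 = (-5 + 9²)*7 = (-5 + 81)*7 = 76*7 = 532)
R(E) = E (R(E) = E²/E = E)
(H + R(2))*(24 - 1*(-1)) = (532 + 2)*(24 - 1*(-1)) = 534*(24 + 1) = 534*25 = 13350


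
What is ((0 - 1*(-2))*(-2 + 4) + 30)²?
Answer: 1156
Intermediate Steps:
((0 - 1*(-2))*(-2 + 4) + 30)² = ((0 + 2)*2 + 30)² = (2*2 + 30)² = (4 + 30)² = 34² = 1156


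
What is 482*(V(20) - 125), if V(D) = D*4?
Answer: -21690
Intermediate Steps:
V(D) = 4*D
482*(V(20) - 125) = 482*(4*20 - 125) = 482*(80 - 125) = 482*(-45) = -21690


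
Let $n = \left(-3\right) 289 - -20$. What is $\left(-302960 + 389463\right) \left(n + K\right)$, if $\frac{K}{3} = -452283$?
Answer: $-117444777088$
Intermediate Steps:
$K = -1356849$ ($K = 3 \left(-452283\right) = -1356849$)
$n = -847$ ($n = -867 + 20 = -847$)
$\left(-302960 + 389463\right) \left(n + K\right) = \left(-302960 + 389463\right) \left(-847 - 1356849\right) = 86503 \left(-1357696\right) = -117444777088$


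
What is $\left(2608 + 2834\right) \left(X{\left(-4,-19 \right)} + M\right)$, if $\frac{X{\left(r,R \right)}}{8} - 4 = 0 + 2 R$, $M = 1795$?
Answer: $8288166$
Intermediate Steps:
$X{\left(r,R \right)} = 32 + 16 R$ ($X{\left(r,R \right)} = 32 + 8 \left(0 + 2 R\right) = 32 + 8 \cdot 2 R = 32 + 16 R$)
$\left(2608 + 2834\right) \left(X{\left(-4,-19 \right)} + M\right) = \left(2608 + 2834\right) \left(\left(32 + 16 \left(-19\right)\right) + 1795\right) = 5442 \left(\left(32 - 304\right) + 1795\right) = 5442 \left(-272 + 1795\right) = 5442 \cdot 1523 = 8288166$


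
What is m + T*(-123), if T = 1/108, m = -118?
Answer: -4289/36 ≈ -119.14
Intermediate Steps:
T = 1/108 ≈ 0.0092593
m + T*(-123) = -118 + (1/108)*(-123) = -118 - 41/36 = -4289/36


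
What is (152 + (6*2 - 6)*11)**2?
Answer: 47524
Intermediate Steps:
(152 + (6*2 - 6)*11)**2 = (152 + (12 - 6)*11)**2 = (152 + 6*11)**2 = (152 + 66)**2 = 218**2 = 47524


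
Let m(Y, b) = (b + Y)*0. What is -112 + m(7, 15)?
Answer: -112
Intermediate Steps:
m(Y, b) = 0 (m(Y, b) = (Y + b)*0 = 0)
-112 + m(7, 15) = -112 + 0 = -112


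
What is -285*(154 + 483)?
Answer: -181545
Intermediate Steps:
-285*(154 + 483) = -285*637 = -181545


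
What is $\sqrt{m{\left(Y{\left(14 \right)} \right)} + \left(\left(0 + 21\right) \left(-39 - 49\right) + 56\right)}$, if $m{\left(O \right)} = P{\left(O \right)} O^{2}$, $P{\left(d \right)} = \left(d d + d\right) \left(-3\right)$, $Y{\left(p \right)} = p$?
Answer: $2 i \sqrt{31318} \approx 353.94 i$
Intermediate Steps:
$P{\left(d \right)} = - 3 d - 3 d^{2}$ ($P{\left(d \right)} = \left(d^{2} + d\right) \left(-3\right) = \left(d + d^{2}\right) \left(-3\right) = - 3 d - 3 d^{2}$)
$m{\left(O \right)} = - 3 O^{3} \left(1 + O\right)$ ($m{\left(O \right)} = - 3 O \left(1 + O\right) O^{2} = - 3 O^{3} \left(1 + O\right)$)
$\sqrt{m{\left(Y{\left(14 \right)} \right)} + \left(\left(0 + 21\right) \left(-39 - 49\right) + 56\right)} = \sqrt{3 \cdot 14^{3} \left(-1 - 14\right) + \left(\left(0 + 21\right) \left(-39 - 49\right) + 56\right)} = \sqrt{3 \cdot 2744 \left(-1 - 14\right) + \left(21 \left(-39 - 49\right) + 56\right)} = \sqrt{3 \cdot 2744 \left(-15\right) + \left(21 \left(-88\right) + 56\right)} = \sqrt{-123480 + \left(-1848 + 56\right)} = \sqrt{-123480 - 1792} = \sqrt{-125272} = 2 i \sqrt{31318}$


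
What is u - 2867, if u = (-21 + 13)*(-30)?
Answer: -2627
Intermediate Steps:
u = 240 (u = -8*(-30) = 240)
u - 2867 = 240 - 2867 = -2627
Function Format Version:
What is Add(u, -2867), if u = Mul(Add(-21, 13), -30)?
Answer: -2627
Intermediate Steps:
u = 240 (u = Mul(-8, -30) = 240)
Add(u, -2867) = Add(240, -2867) = -2627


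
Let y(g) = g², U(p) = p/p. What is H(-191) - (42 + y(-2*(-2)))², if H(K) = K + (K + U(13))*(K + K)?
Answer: 69025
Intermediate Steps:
U(p) = 1
H(K) = K + 2*K*(1 + K) (H(K) = K + (K + 1)*(K + K) = K + (1 + K)*(2*K) = K + 2*K*(1 + K))
H(-191) - (42 + y(-2*(-2)))² = -191*(3 + 2*(-191)) - (42 + (-2*(-2))²)² = -191*(3 - 382) - (42 + 4²)² = -191*(-379) - (42 + 16)² = 72389 - 1*58² = 72389 - 1*3364 = 72389 - 3364 = 69025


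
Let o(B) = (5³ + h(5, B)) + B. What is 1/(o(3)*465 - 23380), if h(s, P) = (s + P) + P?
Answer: 1/41255 ≈ 2.4239e-5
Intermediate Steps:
h(s, P) = s + 2*P (h(s, P) = (P + s) + P = s + 2*P)
o(B) = 130 + 3*B (o(B) = (5³ + (5 + 2*B)) + B = (125 + (5 + 2*B)) + B = (130 + 2*B) + B = 130 + 3*B)
1/(o(3)*465 - 23380) = 1/((130 + 3*3)*465 - 23380) = 1/((130 + 9)*465 - 23380) = 1/(139*465 - 23380) = 1/(64635 - 23380) = 1/41255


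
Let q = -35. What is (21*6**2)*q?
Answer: -26460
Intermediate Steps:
(21*6**2)*q = (21*6**2)*(-35) = (21*36)*(-35) = 756*(-35) = -26460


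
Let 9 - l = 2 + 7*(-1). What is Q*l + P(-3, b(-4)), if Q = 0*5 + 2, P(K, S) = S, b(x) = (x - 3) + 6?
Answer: 27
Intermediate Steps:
b(x) = 3 + x (b(x) = (-3 + x) + 6 = 3 + x)
l = 14 (l = 9 - (2 + 7*(-1)) = 9 - (2 - 7) = 9 - 1*(-5) = 9 + 5 = 14)
Q = 2 (Q = 0 + 2 = 2)
Q*l + P(-3, b(-4)) = 2*14 + (3 - 4) = 28 - 1 = 27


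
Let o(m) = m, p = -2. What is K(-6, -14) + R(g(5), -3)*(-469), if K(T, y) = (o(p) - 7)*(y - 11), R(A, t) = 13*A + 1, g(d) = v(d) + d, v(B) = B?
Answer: -61214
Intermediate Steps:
g(d) = 2*d (g(d) = d + d = 2*d)
R(A, t) = 1 + 13*A
K(T, y) = 99 - 9*y (K(T, y) = (-2 - 7)*(y - 11) = -9*(-11 + y) = 99 - 9*y)
K(-6, -14) + R(g(5), -3)*(-469) = (99 - 9*(-14)) + (1 + 13*(2*5))*(-469) = (99 + 126) + (1 + 13*10)*(-469) = 225 + (1 + 130)*(-469) = 225 + 131*(-469) = 225 - 61439 = -61214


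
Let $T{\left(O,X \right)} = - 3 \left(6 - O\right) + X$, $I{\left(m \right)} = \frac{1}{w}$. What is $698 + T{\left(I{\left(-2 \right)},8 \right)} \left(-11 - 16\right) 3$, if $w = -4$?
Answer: $\frac{6275}{4} \approx 1568.8$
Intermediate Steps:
$I{\left(m \right)} = - \frac{1}{4}$ ($I{\left(m \right)} = \frac{1}{-4} = - \frac{1}{4}$)
$T{\left(O,X \right)} = -18 + X + 3 O$ ($T{\left(O,X \right)} = \left(-18 + 3 O\right) + X = -18 + X + 3 O$)
$698 + T{\left(I{\left(-2 \right)},8 \right)} \left(-11 - 16\right) 3 = 698 + \left(-18 + 8 + 3 \left(- \frac{1}{4}\right)\right) \left(-11 - 16\right) 3 = 698 + \left(-18 + 8 - \frac{3}{4}\right) \left(\left(-27\right) 3\right) = 698 - - \frac{3483}{4} = 698 + \frac{3483}{4} = \frac{6275}{4}$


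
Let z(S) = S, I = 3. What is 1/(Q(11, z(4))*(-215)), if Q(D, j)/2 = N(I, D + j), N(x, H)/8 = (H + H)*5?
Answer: -1/516000 ≈ -1.9380e-6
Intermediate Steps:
N(x, H) = 80*H (N(x, H) = 8*((H + H)*5) = 8*((2*H)*5) = 8*(10*H) = 80*H)
Q(D, j) = 160*D + 160*j (Q(D, j) = 2*(80*(D + j)) = 2*(80*D + 80*j) = 160*D + 160*j)
1/(Q(11, z(4))*(-215)) = 1/((160*11 + 160*4)*(-215)) = 1/((1760 + 640)*(-215)) = 1/(2400*(-215)) = 1/(-516000) = -1/516000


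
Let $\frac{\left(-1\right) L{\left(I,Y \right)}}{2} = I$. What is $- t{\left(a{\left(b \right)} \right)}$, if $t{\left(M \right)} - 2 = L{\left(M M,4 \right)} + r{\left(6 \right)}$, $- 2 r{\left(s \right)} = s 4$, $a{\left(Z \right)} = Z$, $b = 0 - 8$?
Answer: $138$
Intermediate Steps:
$b = -8$ ($b = 0 - 8 = -8$)
$L{\left(I,Y \right)} = - 2 I$
$r{\left(s \right)} = - 2 s$ ($r{\left(s \right)} = - \frac{s 4}{2} = - \frac{4 s}{2} = - 2 s$)
$t{\left(M \right)} = -10 - 2 M^{2}$ ($t{\left(M \right)} = 2 - \left(12 + 2 M M\right) = 2 - \left(12 + 2 M^{2}\right) = -10 - 2 M^{2}$)
$- t{\left(a{\left(b \right)} \right)} = - (-10 - 2 \left(-8\right)^{2}) = - (-10 - 128) = \left(-1\right) \left(-138\right) = 138$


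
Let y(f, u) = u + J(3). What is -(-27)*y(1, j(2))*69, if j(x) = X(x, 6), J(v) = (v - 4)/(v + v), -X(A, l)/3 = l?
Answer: -67689/2 ≈ -33845.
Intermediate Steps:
X(A, l) = -3*l
J(v) = (-4 + v)/(2*v) (J(v) = (-4 + v)/((2*v)) = (-4 + v)*(1/(2*v)) = (-4 + v)/(2*v))
j(x) = -18 (j(x) = -3*6 = -18)
y(f, u) = -⅙ + u (y(f, u) = u + (½)*(-4 + 3)/3 = u + (½)*(⅓)*(-1) = u - ⅙ = -⅙ + u)
-(-27)*y(1, j(2))*69 = -(-27)*(-⅙ - 18)*69 = -(-27)*(-109)/6*69 = -9*109/2*69 = -981/2*69 = -67689/2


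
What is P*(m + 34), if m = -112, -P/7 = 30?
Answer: 16380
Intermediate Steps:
P = -210 (P = -7*30 = -210)
P*(m + 34) = -210*(-112 + 34) = -210*(-78) = 16380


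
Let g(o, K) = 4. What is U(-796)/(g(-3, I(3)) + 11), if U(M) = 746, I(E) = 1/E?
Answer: 746/15 ≈ 49.733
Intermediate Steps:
I(E) = 1/E
U(-796)/(g(-3, I(3)) + 11) = 746/(4 + 11) = 746/15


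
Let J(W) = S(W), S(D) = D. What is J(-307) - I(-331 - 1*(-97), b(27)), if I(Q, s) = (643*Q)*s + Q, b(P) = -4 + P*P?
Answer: 109084877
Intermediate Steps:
b(P) = -4 + P²
I(Q, s) = Q + 643*Q*s (I(Q, s) = 643*Q*s + Q = Q + 643*Q*s)
J(W) = W
J(-307) - I(-331 - 1*(-97), b(27)) = -307 - (-331 - 1*(-97))*(1 + 643*(-4 + 27²)) = -307 - (-331 + 97)*(1 + 643*(-4 + 729)) = -307 - (-234)*(1 + 643*725) = -307 - (-234)*(1 + 466175) = -307 - (-234)*466176 = -307 - 1*(-109085184) = -307 + 109085184 = 109084877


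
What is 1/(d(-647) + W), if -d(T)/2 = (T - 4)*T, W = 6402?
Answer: -1/835992 ≈ -1.1962e-6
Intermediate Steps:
d(T) = -2*T*(-4 + T) (d(T) = -2*(T - 4)*T = -2*(-4 + T)*T = -2*T*(-4 + T))
1/(d(-647) + W) = 1/(2*(-647)*(4 - 1*(-647)) + 6402) = 1/(2*(-647)*(4 + 647) + 6402) = 1/(2*(-647)*651 + 6402) = 1/(-842394 + 6402) = 1/(-835992) = -1/835992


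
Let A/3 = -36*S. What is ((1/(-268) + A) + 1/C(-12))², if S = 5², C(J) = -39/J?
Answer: 88467963759081/12138256 ≈ 7.2884e+6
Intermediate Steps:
S = 25
A = -2700 (A = 3*(-36*25) = 3*(-900) = -2700)
((1/(-268) + A) + 1/C(-12))² = ((1/(-268) - 2700) + 1/(-39/(-12)))² = ((-1/268 - 2700) + 1/(-39*(-1/12)))² = (-723601/268 + 1/(13/4))² = (-723601/268 + 4/13)² = (-9405741/3484)² = 88467963759081/12138256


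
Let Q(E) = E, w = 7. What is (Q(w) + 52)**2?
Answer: 3481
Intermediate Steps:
(Q(w) + 52)**2 = (7 + 52)**2 = 59**2 = 3481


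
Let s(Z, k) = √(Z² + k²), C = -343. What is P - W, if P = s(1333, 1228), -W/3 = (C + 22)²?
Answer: 309123 + √3284873 ≈ 3.1094e+5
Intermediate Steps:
W = -309123 (W = -3*(-343 + 22)² = -3*(-321)² = -3*103041 = -309123)
P = √3284873 (P = √(1333² + 1228²) = √(1776889 + 1507984) = √3284873 ≈ 1812.4)
P - W = √3284873 - 1*(-309123) = √3284873 + 309123 = 309123 + √3284873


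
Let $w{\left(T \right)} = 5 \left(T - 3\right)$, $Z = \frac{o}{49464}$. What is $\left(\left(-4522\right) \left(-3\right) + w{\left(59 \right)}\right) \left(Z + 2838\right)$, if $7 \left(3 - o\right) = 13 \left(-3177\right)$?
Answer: $\frac{161980586899}{4122} \approx 3.9297 \cdot 10^{7}$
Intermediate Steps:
$o = \frac{41322}{7}$ ($o = 3 - \frac{13 \left(-3177\right)}{7} = 3 - - \frac{41301}{7} = 3 + \frac{41301}{7} = \frac{41322}{7} \approx 5903.1$)
$Z = \frac{6887}{57708}$ ($Z = \frac{41322}{7 \cdot 49464} = \frac{41322}{7} \cdot \frac{1}{49464} = \frac{6887}{57708} \approx 0.11934$)
$w{\left(T \right)} = -15 + 5 T$ ($w{\left(T \right)} = 5 \left(-3 + T\right) = -15 + 5 T$)
$\left(\left(-4522\right) \left(-3\right) + w{\left(59 \right)}\right) \left(Z + 2838\right) = \left(\left(-4522\right) \left(-3\right) + \left(-15 + 5 \cdot 59\right)\right) \left(\frac{6887}{57708} + 2838\right) = \left(13566 + \left(-15 + 295\right)\right) \frac{163782191}{57708} = \left(13566 + 280\right) \frac{163782191}{57708} = 13846 \cdot \frac{163782191}{57708} = \frac{161980586899}{4122}$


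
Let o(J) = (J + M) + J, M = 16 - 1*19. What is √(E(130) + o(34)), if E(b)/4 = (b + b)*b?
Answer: √135265 ≈ 367.78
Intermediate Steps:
M = -3 (M = 16 - 19 = -3)
o(J) = -3 + 2*J (o(J) = (J - 3) + J = (-3 + J) + J = -3 + 2*J)
E(b) = 8*b² (E(b) = 4*((b + b)*b) = 4*((2*b)*b) = 4*(2*b²) = 8*b²)
√(E(130) + o(34)) = √(8*130² + (-3 + 2*34)) = √(8*16900 + (-3 + 68)) = √(135200 + 65) = √135265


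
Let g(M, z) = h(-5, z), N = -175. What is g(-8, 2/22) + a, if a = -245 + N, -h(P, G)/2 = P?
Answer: -410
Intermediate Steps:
h(P, G) = -2*P
g(M, z) = 10 (g(M, z) = -2*(-5) = 10)
a = -420 (a = -245 - 175 = -420)
g(-8, 2/22) + a = 10 - 420 = -410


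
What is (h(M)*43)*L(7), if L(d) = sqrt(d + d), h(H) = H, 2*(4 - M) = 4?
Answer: 86*sqrt(14) ≈ 321.78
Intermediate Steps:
M = 2 (M = 4 - 1/2*4 = 4 - 2 = 2)
L(d) = sqrt(2)*sqrt(d) (L(d) = sqrt(2*d) = sqrt(2)*sqrt(d))
(h(M)*43)*L(7) = (2*43)*(sqrt(2)*sqrt(7)) = 86*sqrt(14)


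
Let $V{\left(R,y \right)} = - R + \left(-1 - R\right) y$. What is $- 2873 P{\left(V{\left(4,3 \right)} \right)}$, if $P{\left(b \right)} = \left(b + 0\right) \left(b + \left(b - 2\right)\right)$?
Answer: $-2183480$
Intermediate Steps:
$V{\left(R,y \right)} = - R + y \left(-1 - R\right)$
$P{\left(b \right)} = b \left(-2 + 2 b\right)$ ($P{\left(b \right)} = b \left(b + \left(-2 + b\right)\right) = b \left(-2 + 2 b\right)$)
$- 2873 P{\left(V{\left(4,3 \right)} \right)} = - 2873 \cdot 2 \left(\left(-1\right) 4 - 3 - 4 \cdot 3\right) \left(-1 - \left(7 + 12\right)\right) = - 2873 \cdot 2 \left(-4 - 3 - 12\right) \left(-1 - 19\right) = - 2873 \cdot 2 \left(-19\right) \left(-1 - 19\right) = - 2873 \cdot 2 \left(-19\right) \left(-20\right) = \left(-2873\right) 760 = -2183480$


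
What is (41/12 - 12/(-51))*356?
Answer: 66305/51 ≈ 1300.1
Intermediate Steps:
(41/12 - 12/(-51))*356 = (41*(1/12) - 12*(-1/51))*356 = (41/12 + 4/17)*356 = (745/204)*356 = 66305/51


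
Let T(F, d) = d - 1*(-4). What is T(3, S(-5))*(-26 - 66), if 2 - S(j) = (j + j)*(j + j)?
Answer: 8648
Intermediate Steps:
S(j) = 2 - 4*j**2 (S(j) = 2 - (j + j)*(j + j) = 2 - 2*j*2*j = 2 - 4*j**2)
T(F, d) = 4 + d (T(F, d) = d + 4 = 4 + d)
T(3, S(-5))*(-26 - 66) = (4 + (2 - 4*(-5)**2))*(-26 - 66) = (4 + (2 - 4*25))*(-92) = (4 + (2 - 100))*(-92) = (4 - 98)*(-92) = -94*(-92) = 8648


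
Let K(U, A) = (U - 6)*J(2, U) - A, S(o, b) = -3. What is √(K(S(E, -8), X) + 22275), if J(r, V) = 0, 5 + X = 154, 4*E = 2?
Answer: √22126 ≈ 148.75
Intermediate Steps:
E = ½ (E = (¼)*2 = ½ ≈ 0.50000)
X = 149 (X = -5 + 154 = 149)
K(U, A) = -A (K(U, A) = (U - 6)*0 - A = (-6 + U)*0 - A = 0 - A = -A)
√(K(S(E, -8), X) + 22275) = √(-1*149 + 22275) = √(-149 + 22275) = √22126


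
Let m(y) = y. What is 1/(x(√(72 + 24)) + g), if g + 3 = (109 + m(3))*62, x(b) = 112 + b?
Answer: 2351/16581571 - 4*√6/49744713 ≈ 0.00014159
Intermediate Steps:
g = 6941 (g = -3 + (109 + 3)*62 = -3 + 112*62 = -3 + 6944 = 6941)
1/(x(√(72 + 24)) + g) = 1/((112 + √(72 + 24)) + 6941) = 1/((112 + √96) + 6941) = 1/((112 + 4*√6) + 6941) = 1/(7053 + 4*√6)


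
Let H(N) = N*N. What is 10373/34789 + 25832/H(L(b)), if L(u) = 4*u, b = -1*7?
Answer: 113350235/3409322 ≈ 33.247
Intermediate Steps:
b = -7
H(N) = N**2
10373/34789 + 25832/H(L(b)) = 10373/34789 + 25832/((4*(-7))**2) = 10373*(1/34789) + 25832/((-28)**2) = 10373/34789 + 25832/784 = 10373/34789 + 25832*(1/784) = 10373/34789 + 3229/98 = 113350235/3409322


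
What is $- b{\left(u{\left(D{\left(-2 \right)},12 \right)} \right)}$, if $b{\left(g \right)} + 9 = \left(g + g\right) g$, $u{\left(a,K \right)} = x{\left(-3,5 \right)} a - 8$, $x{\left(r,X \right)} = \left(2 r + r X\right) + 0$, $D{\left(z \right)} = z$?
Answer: $-2303$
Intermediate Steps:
$x{\left(r,X \right)} = 2 r + X r$ ($x{\left(r,X \right)} = \left(2 r + X r\right) + 0 = 2 r + X r$)
$u{\left(a,K \right)} = -8 - 21 a$ ($u{\left(a,K \right)} = - 3 \left(2 + 5\right) a - 8 = \left(-3\right) 7 a - 8 = - 21 a - 8 = -8 - 21 a$)
$b{\left(g \right)} = -9 + 2 g^{2}$ ($b{\left(g \right)} = -9 + \left(g + g\right) g = -9 + 2 g g = -9 + 2 g^{2}$)
$- b{\left(u{\left(D{\left(-2 \right)},12 \right)} \right)} = - (-9 + 2 \left(-8 - -42\right)^{2}) = - (-9 + 2 \left(-8 + 42\right)^{2}) = - (-9 + 2 \cdot 34^{2}) = - (-9 + 2 \cdot 1156) = - (-9 + 2312) = \left(-1\right) 2303 = -2303$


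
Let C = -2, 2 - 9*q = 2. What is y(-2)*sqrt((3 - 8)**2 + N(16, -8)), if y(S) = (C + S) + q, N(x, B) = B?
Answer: -4*sqrt(17) ≈ -16.492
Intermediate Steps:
q = 0 (q = 2/9 - 1/9*2 = 2/9 - 2/9 = 0)
y(S) = -2 + S (y(S) = (-2 + S) + 0 = -2 + S)
y(-2)*sqrt((3 - 8)**2 + N(16, -8)) = (-2 - 2)*sqrt((3 - 8)**2 - 8) = -4*sqrt((-5)**2 - 8) = -4*sqrt(25 - 8) = -4*sqrt(17)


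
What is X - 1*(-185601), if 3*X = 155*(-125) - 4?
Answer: 537424/3 ≈ 1.7914e+5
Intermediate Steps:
X = -19379/3 (X = (155*(-125) - 4)/3 = (-19375 - 4)/3 = (⅓)*(-19379) = -19379/3 ≈ -6459.7)
X - 1*(-185601) = -19379/3 - 1*(-185601) = -19379/3 + 185601 = 537424/3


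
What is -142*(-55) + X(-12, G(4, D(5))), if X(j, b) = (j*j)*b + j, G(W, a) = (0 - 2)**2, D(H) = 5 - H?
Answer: 8374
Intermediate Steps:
G(W, a) = 4 (G(W, a) = (-2)**2 = 4)
X(j, b) = j + b*j**2 (X(j, b) = j**2*b + j = b*j**2 + j = j + b*j**2)
-142*(-55) + X(-12, G(4, D(5))) = -142*(-55) - 12*(1 + 4*(-12)) = 7810 - 12*(1 - 48) = 7810 - 12*(-47) = 7810 + 564 = 8374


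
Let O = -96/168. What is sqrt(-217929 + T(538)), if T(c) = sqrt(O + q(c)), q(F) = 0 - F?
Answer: sqrt(-10678521 + 7*I*sqrt(26390))/7 ≈ 0.024856 + 466.83*I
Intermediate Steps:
q(F) = -F
O = -4/7 (O = -96*1/168 = -4/7 ≈ -0.57143)
T(c) = sqrt(-4/7 - c)
sqrt(-217929 + T(538)) = sqrt(-217929 + sqrt(-28 - 49*538)/7) = sqrt(-217929 + sqrt(-28 - 26362)/7) = sqrt(-217929 + sqrt(-26390)/7) = sqrt(-217929 + (I*sqrt(26390))/7) = sqrt(-217929 + I*sqrt(26390)/7)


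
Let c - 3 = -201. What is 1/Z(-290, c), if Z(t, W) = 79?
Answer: 1/79 ≈ 0.012658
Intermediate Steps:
c = -198 (c = 3 - 201 = -198)
1/Z(-290, c) = 1/79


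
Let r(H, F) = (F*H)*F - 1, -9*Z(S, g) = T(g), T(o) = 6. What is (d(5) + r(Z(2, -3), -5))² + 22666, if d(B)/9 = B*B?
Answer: 590878/9 ≈ 65653.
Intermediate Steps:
Z(S, g) = -⅔ (Z(S, g) = -⅑*6 = -⅔)
d(B) = 9*B² (d(B) = 9*(B*B) = 9*B²)
r(H, F) = -1 + H*F² (r(H, F) = H*F² - 1 = -1 + H*F²)
(d(5) + r(Z(2, -3), -5))² + 22666 = (9*5² + (-1 - ⅔*(-5)²))² + 22666 = (9*25 + (-1 - ⅔*25))² + 22666 = (225 + (-1 - 50/3))² + 22666 = (225 - 53/3)² + 22666 = (622/3)² + 22666 = 386884/9 + 22666 = 590878/9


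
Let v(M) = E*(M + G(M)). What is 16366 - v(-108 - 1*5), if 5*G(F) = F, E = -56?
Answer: 43862/5 ≈ 8772.4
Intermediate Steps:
G(F) = F/5
v(M) = -336*M/5 (v(M) = -56*(M + M/5) = -336*M/5)
16366 - v(-108 - 1*5) = 16366 - (-336)*(-108 - 1*5)/5 = 16366 - (-336)*(-108 - 5)/5 = 16366 - (-336)*(-113)/5 = 16366 - 1*37968/5 = 16366 - 37968/5 = 43862/5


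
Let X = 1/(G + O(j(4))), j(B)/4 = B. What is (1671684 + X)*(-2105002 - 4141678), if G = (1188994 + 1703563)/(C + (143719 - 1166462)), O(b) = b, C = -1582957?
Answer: -405153876192242700160/38798643 ≈ -1.0442e+13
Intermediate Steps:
j(B) = 4*B
G = -2892557/2605700 (G = (1188994 + 1703563)/(-1582957 + (143719 - 1166462)) = 2892557/(-1582957 - 1022743) = 2892557/(-2605700) = 2892557*(-1/2605700) = -2892557/2605700 ≈ -1.1101)
X = 2605700/38798643 (X = 1/(-2892557/2605700 + 4*4) = 1/(-2892557/2605700 + 16) = 1/(38798643/2605700) = 2605700/38798643 ≈ 0.067160)
(1671684 + X)*(-2105002 - 4141678) = (1671684 + 2605700/38798643)*(-2105002 - 4141678) = (64859073330512/38798643)*(-6246680) = -405153876192242700160/38798643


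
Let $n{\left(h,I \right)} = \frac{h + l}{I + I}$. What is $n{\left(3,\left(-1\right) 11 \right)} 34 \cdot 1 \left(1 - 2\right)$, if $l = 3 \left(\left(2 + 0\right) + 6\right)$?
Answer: $\frac{459}{11} \approx 41.727$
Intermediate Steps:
$l = 24$ ($l = 3 \left(2 + 6\right) = 3 \cdot 8 = 24$)
$n{\left(h,I \right)} = \frac{24 + h}{2 I}$ ($n{\left(h,I \right)} = \frac{h + 24}{I + I} = \frac{24 + h}{2 I}$)
$n{\left(3,\left(-1\right) 11 \right)} 34 \cdot 1 \left(1 - 2\right) = \frac{24 + 3}{2 \left(\left(-1\right) 11\right)} 34 \cdot 1 \left(1 - 2\right) = \frac{1}{2} \frac{1}{-11} \cdot 27 \cdot 34 \cdot 1 \left(-1\right) = \frac{1}{2} \left(- \frac{1}{11}\right) 27 \cdot 34 \left(-1\right) = \left(- \frac{27}{22}\right) 34 \left(-1\right) = \left(- \frac{459}{11}\right) \left(-1\right) = \frac{459}{11}$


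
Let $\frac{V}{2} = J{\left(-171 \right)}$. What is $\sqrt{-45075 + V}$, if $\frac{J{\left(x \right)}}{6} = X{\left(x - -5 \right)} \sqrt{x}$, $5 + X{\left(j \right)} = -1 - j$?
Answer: $\sqrt{-45075 + 5760 i \sqrt{19}} \approx 57.1 + 219.85 i$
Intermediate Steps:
$X{\left(j \right)} = -6 - j$ ($X{\left(j \right)} = -5 - \left(1 + j\right) = -6 - j$)
$J{\left(x \right)} = 6 \sqrt{x} \left(-11 - x\right)$ ($J{\left(x \right)} = 6 \left(-6 - \left(x - -5\right)\right) \sqrt{x} = 6 \left(-6 - \left(x + 5\right)\right) \sqrt{x} = 6 \left(-6 - \left(5 + x\right)\right) \sqrt{x} = 6 \left(-11 - x\right) \sqrt{x} = 6 \sqrt{x} \left(-11 - x\right)$)
$V = 5760 i \sqrt{19}$ ($V = 2 \cdot 6 \sqrt{-171} \left(-11 - -171\right) = 2 \cdot 6 \cdot 3 i \sqrt{19} \left(-11 + 171\right) = 2 \cdot 6 \cdot 3 i \sqrt{19} \cdot 160 = 2 \cdot 2880 i \sqrt{19} = 5760 i \sqrt{19} \approx 25107.0 i$)
$\sqrt{-45075 + V} = \sqrt{-45075 + 5760 i \sqrt{19}}$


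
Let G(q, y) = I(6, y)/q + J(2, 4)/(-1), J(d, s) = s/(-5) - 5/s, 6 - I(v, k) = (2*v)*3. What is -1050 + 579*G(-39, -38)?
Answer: 151407/260 ≈ 582.33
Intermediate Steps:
I(v, k) = 6 - 6*v (I(v, k) = 6 - 2*v*3 = 6 - 6*v)
J(d, s) = -5/s - s/5 (J(d, s) = s*(-⅕) - 5/s = -s/5 - 5/s = -5/s - s/5)
G(q, y) = 41/20 - 30/q (G(q, y) = (6 - 6*6)/q + (-5/4 - ⅕*4)/(-1) = (6 - 36)/q + (-5*¼ - ⅘)*(-1) = -30/q + (-5/4 - ⅘)*(-1) = -30/q - 41/20*(-1) = -30/q + 41/20 = 41/20 - 30/q)
-1050 + 579*G(-39, -38) = -1050 + 579*(41/20 - 30/(-39)) = -1050 + 579*(41/20 - 30*(-1/39)) = -1050 + 579*(41/20 + 10/13) = -1050 + 579*(733/260) = -1050 + 424407/260 = 151407/260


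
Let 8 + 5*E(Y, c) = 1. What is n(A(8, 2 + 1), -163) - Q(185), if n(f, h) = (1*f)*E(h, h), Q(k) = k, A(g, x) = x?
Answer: -946/5 ≈ -189.20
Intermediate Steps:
E(Y, c) = -7/5 (E(Y, c) = -8/5 + (1/5)*1 = -8/5 + 1/5 = -7/5)
n(f, h) = -7*f/5 (n(f, h) = (1*f)*(-7/5) = f*(-7/5) = -7*f/5)
n(A(8, 2 + 1), -163) - Q(185) = -7*(2 + 1)/5 - 1*185 = -7/5*3 - 185 = -21/5 - 185 = -946/5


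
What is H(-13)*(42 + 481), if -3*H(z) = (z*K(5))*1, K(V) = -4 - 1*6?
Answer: -67990/3 ≈ -22663.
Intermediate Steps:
K(V) = -10 (K(V) = -4 - 6 = -10)
H(z) = 10*z/3 (H(z) = -z*(-10)/3 = -(-10*z)/3 = -(-10)*z/3 = 10*z/3)
H(-13)*(42 + 481) = ((10/3)*(-13))*(42 + 481) = -130/3*523 = -67990/3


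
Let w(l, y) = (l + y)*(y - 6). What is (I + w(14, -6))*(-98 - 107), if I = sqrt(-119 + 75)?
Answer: 19680 - 410*I*sqrt(11) ≈ 19680.0 - 1359.8*I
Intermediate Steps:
w(l, y) = (-6 + y)*(l + y) (w(l, y) = (l + y)*(-6 + y) = (-6 + y)*(l + y))
I = 2*I*sqrt(11) (I = sqrt(-44) = 2*I*sqrt(11) ≈ 6.6332*I)
(I + w(14, -6))*(-98 - 107) = (2*I*sqrt(11) + ((-6)**2 - 6*14 - 6*(-6) + 14*(-6)))*(-98 - 107) = (2*I*sqrt(11) + (36 - 84 + 36 - 84))*(-205) = (2*I*sqrt(11) - 96)*(-205) = (-96 + 2*I*sqrt(11))*(-205) = 19680 - 410*I*sqrt(11)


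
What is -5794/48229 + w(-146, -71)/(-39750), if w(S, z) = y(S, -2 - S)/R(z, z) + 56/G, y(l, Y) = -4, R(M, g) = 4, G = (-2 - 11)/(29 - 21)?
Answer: -2971815931/24922335750 ≈ -0.11924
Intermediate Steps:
G = -13/8 ≈ -1.6250
w(S, z) = -461/13 (w(S, z) = -4/4 + 56/(-13/8) = -4*¼ + 56*(-8/13) = -1 - 448/13 = -461/13)
-5794/48229 + w(-146, -71)/(-39750) = -5794/48229 - 461/13/(-39750) = -5794*1/48229 - 461/13*(-1/39750) = -5794/48229 + 461/516750 = -2971815931/24922335750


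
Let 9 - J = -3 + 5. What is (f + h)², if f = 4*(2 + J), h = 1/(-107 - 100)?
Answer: 55517401/42849 ≈ 1295.7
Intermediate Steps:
h = -1/207 (h = 1/(-207) = -1/207 ≈ -0.0048309)
J = 7 (J = 9 - (-3 + 5) = 9 - 1*2 = 9 - 2 = 7)
f = 36 (f = 4*(2 + 7) = 4*9 = 36)
(f + h)² = (36 - 1/207)² = (7451/207)² = 55517401/42849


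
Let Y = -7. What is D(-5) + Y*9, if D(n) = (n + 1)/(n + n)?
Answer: -313/5 ≈ -62.600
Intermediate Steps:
D(n) = (1 + n)/(2*n) (D(n) = (1 + n)/((2*n)) = (1 + n)*(1/(2*n)) = (1 + n)/(2*n))
D(-5) + Y*9 = (1/2)*(1 - 5)/(-5) - 7*9 = (1/2)*(-1/5)*(-4) - 63 = 2/5 - 63 = -313/5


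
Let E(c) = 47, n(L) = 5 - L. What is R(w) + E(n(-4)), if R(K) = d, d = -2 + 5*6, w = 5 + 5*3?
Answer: 75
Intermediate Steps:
w = 20 (w = 5 + 15 = 20)
d = 28 (d = -2 + 30 = 28)
R(K) = 28
R(w) + E(n(-4)) = 28 + 47 = 75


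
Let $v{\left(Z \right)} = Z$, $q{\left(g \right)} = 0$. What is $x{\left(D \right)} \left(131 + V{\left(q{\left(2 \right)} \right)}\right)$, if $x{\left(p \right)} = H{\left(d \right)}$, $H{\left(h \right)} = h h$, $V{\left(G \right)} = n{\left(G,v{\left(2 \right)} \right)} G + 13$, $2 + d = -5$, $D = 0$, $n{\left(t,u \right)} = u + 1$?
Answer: $7056$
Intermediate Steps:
$n{\left(t,u \right)} = 1 + u$
$d = -7$ ($d = -2 - 5 = -7$)
$V{\left(G \right)} = 13 + 3 G$ ($V{\left(G \right)} = \left(1 + 2\right) G + 13 = 3 G + 13 = 13 + 3 G$)
$H{\left(h \right)} = h^{2}$
$x{\left(p \right)} = 49$ ($x{\left(p \right)} = \left(-7\right)^{2} = 49$)
$x{\left(D \right)} \left(131 + V{\left(q{\left(2 \right)} \right)}\right) = 49 \left(131 + \left(13 + 3 \cdot 0\right)\right) = 49 \left(131 + \left(13 + 0\right)\right) = 49 \left(131 + 13\right) = 49 \cdot 144 = 7056$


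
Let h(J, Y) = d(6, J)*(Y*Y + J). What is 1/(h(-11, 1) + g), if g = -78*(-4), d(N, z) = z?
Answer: 1/422 ≈ 0.0023697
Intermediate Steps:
g = 312 (g = -1*(-312) = 312)
h(J, Y) = J*(J + Y²) (h(J, Y) = J*(Y*Y + J) = J*(Y² + J) = J*(J + Y²))
1/(h(-11, 1) + g) = 1/(-11*(-11 + 1²) + 312) = 1/(-11*(-11 + 1) + 312) = 1/(-11*(-10) + 312) = 1/(110 + 312) = 1/422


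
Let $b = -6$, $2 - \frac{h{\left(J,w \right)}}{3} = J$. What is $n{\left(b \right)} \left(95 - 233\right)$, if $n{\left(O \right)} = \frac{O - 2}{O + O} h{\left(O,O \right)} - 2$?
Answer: $-1932$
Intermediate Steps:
$h{\left(J,w \right)} = 6 - 3 J$
$n{\left(O \right)} = -2 + \frac{\left(-2 + O\right) \left(6 - 3 O\right)}{2 O}$ ($n{\left(O \right)} = \frac{O - 2}{O + O} \left(6 - 3 O\right) - 2 = \frac{-2 + O}{2 O} \left(6 - 3 O\right) - 2 = \frac{\left(-2 + O\right) \left(6 - 3 O\right)}{2 O} - 2 = -2 + \frac{\left(-2 + O\right) \left(6 - 3 O\right)}{2 O}$)
$n{\left(b \right)} \left(95 - 233\right) = \left(4 - \frac{6}{-6} - -9\right) \left(95 - 233\right) = \left(4 - -1 + 9\right) \left(-138\right) = \left(4 + 1 + 9\right) \left(-138\right) = 14 \left(-138\right) = -1932$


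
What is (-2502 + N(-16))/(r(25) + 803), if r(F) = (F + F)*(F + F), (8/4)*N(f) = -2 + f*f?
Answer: -2375/3303 ≈ -0.71904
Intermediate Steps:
N(f) = -1 + f²/2 (N(f) = (-2 + f*f)/2 = (-2 + f²)/2 = -1 + f²/2)
r(F) = 4*F² (r(F) = (2*F)*(2*F) = 4*F²)
(-2502 + N(-16))/(r(25) + 803) = (-2502 + (-1 + (½)*(-16)²))/(4*25² + 803) = (-2502 + (-1 + (½)*256))/(4*625 + 803) = (-2502 + (-1 + 128))/(2500 + 803) = (-2502 + 127)/3303 = -2375*1/3303 = -2375/3303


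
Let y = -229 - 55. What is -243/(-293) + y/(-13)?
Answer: 86371/3809 ≈ 22.676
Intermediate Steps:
y = -284
-243/(-293) + y/(-13) = -243/(-293) - 284/(-13) = -243*(-1/293) - 284*(-1/13) = 243/293 + 284/13 = 86371/3809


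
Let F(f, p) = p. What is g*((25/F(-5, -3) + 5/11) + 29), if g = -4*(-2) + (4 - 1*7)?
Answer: 3485/33 ≈ 105.61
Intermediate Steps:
g = 5 (g = 8 + (4 - 7) = 8 - 3 = 5)
g*((25/F(-5, -3) + 5/11) + 29) = 5*((25/(-3) + 5/11) + 29) = 5*((25*(-1/3) + 5*(1/11)) + 29) = 5*((-25/3 + 5/11) + 29) = 5*(-260/33 + 29) = 5*(697/33) = 3485/33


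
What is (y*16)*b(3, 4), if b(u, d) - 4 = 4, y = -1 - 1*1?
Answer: -256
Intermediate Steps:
y = -2 (y = -1 - 1 = -2)
b(u, d) = 8 (b(u, d) = 4 + 4 = 8)
(y*16)*b(3, 4) = -2*16*8 = -32*8 = -256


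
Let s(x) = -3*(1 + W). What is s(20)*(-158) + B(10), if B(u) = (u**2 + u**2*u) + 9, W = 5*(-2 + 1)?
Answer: -787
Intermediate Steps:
W = -5 (W = 5*(-1) = -5)
B(u) = 9 + u**2 + u**3 (B(u) = (u**2 + u**3) + 9 = 9 + u**2 + u**3)
s(x) = 12 (s(x) = -3*(1 - 5) = -3*(-4) = 12)
s(20)*(-158) + B(10) = 12*(-158) + (9 + 10**2 + 10**3) = -1896 + (9 + 100 + 1000) = -1896 + 1109 = -787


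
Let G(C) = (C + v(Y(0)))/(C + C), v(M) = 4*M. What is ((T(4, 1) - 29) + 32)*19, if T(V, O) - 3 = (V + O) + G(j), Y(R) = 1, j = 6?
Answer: 1349/6 ≈ 224.83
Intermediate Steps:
G(C) = (4 + C)/(2*C) (G(C) = (C + 4*1)/(C + C) = (C + 4)/((2*C)) = (4 + C)*(1/(2*C)) = (4 + C)/(2*C))
T(V, O) = 23/6 + O + V (T(V, O) = 3 + ((V + O) + (½)*(4 + 6)/6) = 3 + ((O + V) + (½)*(⅙)*10) = 3 + ((O + V) + ⅚) = 3 + (⅚ + O + V) = 23/6 + O + V)
((T(4, 1) - 29) + 32)*19 = (((23/6 + 1 + 4) - 29) + 32)*19 = ((53/6 - 29) + 32)*19 = (-121/6 + 32)*19 = (71/6)*19 = 1349/6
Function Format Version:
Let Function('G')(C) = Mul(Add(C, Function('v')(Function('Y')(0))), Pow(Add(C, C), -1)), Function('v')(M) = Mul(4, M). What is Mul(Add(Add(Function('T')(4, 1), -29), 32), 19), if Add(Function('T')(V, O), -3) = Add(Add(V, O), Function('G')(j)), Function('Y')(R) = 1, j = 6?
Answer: Rational(1349, 6) ≈ 224.83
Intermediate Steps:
Function('G')(C) = Mul(Rational(1, 2), Pow(C, -1), Add(4, C)) (Function('G')(C) = Mul(Add(C, Mul(4, 1)), Pow(Add(C, C), -1)) = Mul(Add(C, 4), Pow(Mul(2, C), -1)) = Mul(Add(4, C), Mul(Rational(1, 2), Pow(C, -1))) = Mul(Rational(1, 2), Pow(C, -1), Add(4, C)))
Function('T')(V, O) = Add(Rational(23, 6), O, V) (Function('T')(V, O) = Add(3, Add(Add(V, O), Mul(Rational(1, 2), Pow(6, -1), Add(4, 6)))) = Add(3, Add(Add(O, V), Mul(Rational(1, 2), Rational(1, 6), 10))) = Add(3, Add(Add(O, V), Rational(5, 6))) = Add(3, Add(Rational(5, 6), O, V)) = Add(Rational(23, 6), O, V))
Mul(Add(Add(Function('T')(4, 1), -29), 32), 19) = Mul(Add(Add(Add(Rational(23, 6), 1, 4), -29), 32), 19) = Mul(Add(Add(Rational(53, 6), -29), 32), 19) = Mul(Add(Rational(-121, 6), 32), 19) = Mul(Rational(71, 6), 19) = Rational(1349, 6)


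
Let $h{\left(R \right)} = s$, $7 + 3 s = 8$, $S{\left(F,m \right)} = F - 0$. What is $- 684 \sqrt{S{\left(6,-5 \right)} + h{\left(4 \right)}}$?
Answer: $- 228 \sqrt{57} \approx -1721.4$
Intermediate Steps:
$S{\left(F,m \right)} = F$ ($S{\left(F,m \right)} = F + 0 = F$)
$s = \frac{1}{3}$ ($s = - \frac{7}{3} + \frac{1}{3} \cdot 8 = - \frac{7}{3} + \frac{8}{3} = \frac{1}{3} \approx 0.33333$)
$h{\left(R \right)} = \frac{1}{3}$
$- 684 \sqrt{S{\left(6,-5 \right)} + h{\left(4 \right)}} = - 684 \sqrt{6 + \frac{1}{3}} = - 684 \sqrt{\frac{19}{3}} = - 684 \frac{\sqrt{57}}{3} = - 228 \sqrt{57}$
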